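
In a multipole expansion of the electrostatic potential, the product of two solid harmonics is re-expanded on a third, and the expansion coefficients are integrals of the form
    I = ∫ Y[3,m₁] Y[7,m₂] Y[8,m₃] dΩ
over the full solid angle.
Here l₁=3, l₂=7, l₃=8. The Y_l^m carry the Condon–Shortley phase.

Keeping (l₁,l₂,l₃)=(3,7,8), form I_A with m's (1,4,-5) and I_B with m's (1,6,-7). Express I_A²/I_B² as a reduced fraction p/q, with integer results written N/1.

3481/910

Same 3,7,8: normalisation and zero-m 3j drop out of the ratio.
A: Δ: 2! 4! 12! / 19! → 1/5290740; sum: t=0:+1/319334400 t=1:−1/43545600 t=2:+1/104509440 = -59/5748019200; 3j²(3 7 8; 1 4 -5) = Δ·Π!·Σ² = 3481/406980  (sign +1)
B: Δ: 2! 4! 12! / 19! → 1/5290740; sum: t=1:−1/2874009600 t=2:+1/1916006400 = 1/5748019200; 3j²(3 7 8; 1 6 -7) = Δ·Π!·Σ² = 13/5814  (sign -1)
I_A²/I_B² = (3481/406980)/(13/5814) = 3481/910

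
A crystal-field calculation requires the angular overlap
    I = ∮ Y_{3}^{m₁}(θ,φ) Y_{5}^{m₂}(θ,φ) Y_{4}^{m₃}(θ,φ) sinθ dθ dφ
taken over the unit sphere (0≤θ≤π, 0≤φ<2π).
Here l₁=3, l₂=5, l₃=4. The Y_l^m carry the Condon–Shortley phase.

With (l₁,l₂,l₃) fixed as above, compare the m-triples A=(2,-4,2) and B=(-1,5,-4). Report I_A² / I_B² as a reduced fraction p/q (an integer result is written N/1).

Same 3,5,4: normalisation and zero-m 3j drop out of the ratio.
A: Δ: 4! 2! 6! / 13! → 1/180180; sum: t=0:+1/2880 t=1:−1/8640 = 1/4320; 3j²(3 5 4; 2 -4 2) = Δ·Π!·Σ² = 8/429  (sign +1)
B: Δ: 4! 2! 6! / 13! → 1/180180; sum: t=4:+1/34560 = 1/34560; 3j²(3 5 4; -1 5 -4) = Δ·Π!·Σ² = 14/429  (sign +1)
I_A²/I_B² = (8/429)/(14/429) = 4/7

4/7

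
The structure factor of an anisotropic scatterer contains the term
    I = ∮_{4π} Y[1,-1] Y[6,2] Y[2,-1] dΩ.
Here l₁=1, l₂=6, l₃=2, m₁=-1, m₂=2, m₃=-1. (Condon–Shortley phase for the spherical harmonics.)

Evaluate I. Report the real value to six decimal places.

0.000000

|1−6|≤2≤1+6 violated ⇒ I = 0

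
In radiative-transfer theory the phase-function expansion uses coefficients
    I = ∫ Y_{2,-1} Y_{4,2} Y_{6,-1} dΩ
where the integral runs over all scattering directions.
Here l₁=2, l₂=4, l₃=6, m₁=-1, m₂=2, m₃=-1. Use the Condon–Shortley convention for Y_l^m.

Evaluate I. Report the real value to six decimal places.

-0.133065

Rules hold: Σm=0, L=12 even, 2≤6≤6.
N = 5·9·13 = 585
Δ = 0!·4!·8!/13! = 1/6435
Racah Σ t=0..0: t=0:+1/2304 = 1/2304
⇒ 3j(2 4 6; 0 0 0)² = 5/143, sgn +1
Racah Σ t=0..0: t=0:+1/8640 = 1/8640
⇒ 3j(2 4 6; -1 2 -1)² = 14/1287, sgn -1
4πI² = N·(3j₀)²·(3jₘ)² = 350/1573
I = -1·√(0.222505/4π) = -0.13306527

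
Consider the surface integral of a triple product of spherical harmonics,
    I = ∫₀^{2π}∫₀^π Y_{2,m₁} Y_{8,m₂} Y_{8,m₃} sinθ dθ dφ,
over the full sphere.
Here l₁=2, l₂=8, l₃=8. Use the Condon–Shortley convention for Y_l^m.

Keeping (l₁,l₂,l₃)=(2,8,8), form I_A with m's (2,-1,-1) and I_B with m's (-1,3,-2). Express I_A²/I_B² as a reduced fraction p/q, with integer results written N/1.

l's match ⇒ only the (l;m) 3-j factors differ between A and B.
A: triangle coeff Δ(2,8,8) = 1/348840; Σ_t [0,0]: t=0:+1/101606400 = 1/101606400; (3j)²=36/1615 [(2 8 8; 2 -1 -1)], sign=-1
B: triangle coeff Δ(2,8,8) = 1/348840; Σ_t [1,2]: t=1:−1/174182400 t=2:+1/87091200 = 1/174182400; (3j)²=55/7752 [(2 8 8; -1 3 -2)], sign=+1
I_A²/I_B² = (36/1615)/(55/7752) = 864/275

864/275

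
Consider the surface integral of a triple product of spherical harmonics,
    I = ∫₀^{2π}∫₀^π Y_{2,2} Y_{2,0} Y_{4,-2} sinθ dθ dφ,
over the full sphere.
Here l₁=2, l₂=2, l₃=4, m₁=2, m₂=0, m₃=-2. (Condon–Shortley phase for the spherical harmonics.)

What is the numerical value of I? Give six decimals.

0.156078

Checks pass: Σm=0; 8 even; l₃=4∈[0,4].
(2·2+1)(2·2+1)(2·4+1) = 225
Δ: 0! 4! 4! / 9! → 1/630
sum: t=0:+1/16 = 1/16
3j²(2 2 4; 0 0 0) = Δ·Π!·Σ² = 2/35  (sign +1)
sum: t=0:+1/96 = 1/96
3j²(2 2 4; 2 0 -2) = Δ·Π!·Σ² = 1/42  (sign +1)
combine: 4πI² = 225·2/35·1/42 = 15/49
take √, sign +1: I = 0.15607835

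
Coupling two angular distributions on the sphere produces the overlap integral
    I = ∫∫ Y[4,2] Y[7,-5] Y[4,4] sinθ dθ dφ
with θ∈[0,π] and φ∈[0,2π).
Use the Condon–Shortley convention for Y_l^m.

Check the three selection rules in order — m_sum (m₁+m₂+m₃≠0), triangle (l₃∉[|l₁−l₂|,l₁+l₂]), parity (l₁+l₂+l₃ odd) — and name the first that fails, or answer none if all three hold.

m_sum

Σmᵢ = 1  ✗
l₃∈[|l₁−l₂|,l₁+l₂]=[3,11], have l₃=4
Σlᵢ = 15 ⇒ odd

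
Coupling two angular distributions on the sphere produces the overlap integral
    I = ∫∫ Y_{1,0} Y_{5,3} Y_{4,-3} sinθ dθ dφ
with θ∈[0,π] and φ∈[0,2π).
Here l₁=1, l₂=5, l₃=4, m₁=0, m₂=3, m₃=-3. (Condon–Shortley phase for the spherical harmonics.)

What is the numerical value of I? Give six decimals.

-0.196426

m-sum 0 ✓  L=10 even ✓  4≤4≤6 ✓
Π(2lᵢ+1) = 3×11×9 = 297
triangle coeff Δ(1,5,4) = 1/495
Σ_t [1,1]: t=1:−1/576 = -1/576
(3j)²=5/99 [(1 5 4; 0 0 0)], sign=-1
Σ_t [1,1]: t=1:−1/5040 = -1/5040
(3j)²=16/495 [(1 5 4; 0 3 -3)], sign=+1
⇒ 4πI² = 16/33
I = (-1)√(16/33/(4π)) = -0.19642560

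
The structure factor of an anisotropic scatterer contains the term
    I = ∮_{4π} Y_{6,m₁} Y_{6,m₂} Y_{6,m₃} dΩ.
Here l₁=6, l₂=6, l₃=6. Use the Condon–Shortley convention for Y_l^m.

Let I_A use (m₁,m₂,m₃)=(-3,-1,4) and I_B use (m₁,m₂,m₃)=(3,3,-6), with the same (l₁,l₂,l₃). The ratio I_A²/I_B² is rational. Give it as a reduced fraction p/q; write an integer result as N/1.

Shared (l₁,l₂,l₃)=(6,6,6): N and (l;000)² cancel in I_A²/I_B².
A: Δ = 6!·6!·6!/19! = 1/325909584; Racah Σ t=3..5: t=3:−1/1244160 t=4:+1/691200 t=5:−1/4147200 = 1/2488320; ⇒ 3j(6 6 6; -3 -1 4)² = 875/184756, sgn +1
B: Δ = 6!·6!·6!/19! = 1/325909584; Racah Σ t=3..3: t=3:−1/18662400 = -1/18662400; ⇒ 3j(6 6 6; 3 3 -6)² = 84/4199, sgn -1
I_A²/I_B² = (875/184756)/(84/4199) = 125/528

125/528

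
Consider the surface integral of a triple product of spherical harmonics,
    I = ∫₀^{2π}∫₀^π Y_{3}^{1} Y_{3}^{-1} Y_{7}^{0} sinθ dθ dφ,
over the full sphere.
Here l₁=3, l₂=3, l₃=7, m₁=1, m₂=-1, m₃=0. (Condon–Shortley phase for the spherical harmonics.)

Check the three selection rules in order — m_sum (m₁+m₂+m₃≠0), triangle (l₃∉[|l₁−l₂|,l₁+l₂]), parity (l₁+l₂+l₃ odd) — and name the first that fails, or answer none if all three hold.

triangle

azimuthal sum: 1 − 1 + 0 = 0  ✓
0 ≤ 7 ≤ 6 (triangle on l)  ✗
L = 3 + 3 + 7 = 13 (odd)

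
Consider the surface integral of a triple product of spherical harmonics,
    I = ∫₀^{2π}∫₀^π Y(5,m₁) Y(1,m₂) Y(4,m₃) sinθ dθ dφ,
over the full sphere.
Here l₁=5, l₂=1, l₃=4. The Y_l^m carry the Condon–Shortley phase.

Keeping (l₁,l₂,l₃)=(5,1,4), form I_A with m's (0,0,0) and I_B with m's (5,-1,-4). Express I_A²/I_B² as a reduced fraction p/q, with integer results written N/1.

Same 5,1,4: normalisation and zero-m 3j drop out of the ratio.
A: Δ: 2! 8! 0! / 11! → 1/495; sum: t=1:−1/576 = -1/576; 3j²(5 1 4; 0 0 0) = Δ·Π!·Σ² = 5/99  (sign -1)
B: Δ: 2! 8! 0! / 11! → 1/495; sum: t=0:+1/80640 = 1/80640; 3j²(5 1 4; 5 -1 -4) = Δ·Π!·Σ² = 1/11  (sign +1)
I_A²/I_B² = (5/99)/(1/11) = 5/9

5/9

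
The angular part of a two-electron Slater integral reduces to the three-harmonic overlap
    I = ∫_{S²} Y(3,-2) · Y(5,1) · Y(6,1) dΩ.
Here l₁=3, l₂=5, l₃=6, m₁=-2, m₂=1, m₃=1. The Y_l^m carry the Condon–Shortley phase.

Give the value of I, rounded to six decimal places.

Checks pass: Σm=0; 14 even; l₃=6∈[2,8].
(2·3+1)(2·5+1)(2·6+1) = 1001
Δ: 2! 4! 8! / 15! → 1/675675
sum: t=0:+1/8640 t=1:−1/2304 t=2:+1/8640 = -7/34560
3j²(3 5 6; 0 0 0) = Δ·Π!·Σ² = 7/429  (sign -1)
sum: t=1:−1/17280 t=2:+1/6912 = 1/11520
3j²(3 5 6; -2 1 1) = Δ·Π!·Σ² = 2/143  (sign -1)
combine: 4πI² = 1001·7/429·2/143 = 98/429
take √, sign +1: I = 0.13482780

0.134828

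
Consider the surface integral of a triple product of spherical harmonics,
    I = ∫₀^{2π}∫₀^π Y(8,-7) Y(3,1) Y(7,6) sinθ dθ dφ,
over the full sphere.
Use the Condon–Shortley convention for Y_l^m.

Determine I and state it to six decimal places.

0.061743

Checks pass: Σm=0; 18 even; l₃=7∈[5,11].
(2·8+1)(2·3+1)(2·7+1) = 1785
Δ: 4! 12! 2! / 19! → 1/5290740
sum: t=1:−1/7257600 t=2:+1/2073600 t=3:−1/7257600 = 1/4838400
3j²(8 3 7; 0 0 0) = Δ·Π!·Σ² = 252/20995  (sign -1)
sum: t=3:−1/2874009600 t=4:+1/1916006400 = 1/5748019200
3j²(8 3 7; -7 1 6) = Δ·Π!·Σ² = 13/5814  (sign -1)
combine: 4πI² = 1785·252/20995·13/5814 = 294/6137
take √, sign +1: I = 0.06174342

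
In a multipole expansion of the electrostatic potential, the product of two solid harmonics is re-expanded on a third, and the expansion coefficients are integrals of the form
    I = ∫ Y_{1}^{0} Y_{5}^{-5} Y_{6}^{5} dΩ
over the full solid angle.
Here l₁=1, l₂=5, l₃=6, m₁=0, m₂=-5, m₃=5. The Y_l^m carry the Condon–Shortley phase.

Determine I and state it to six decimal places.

-0.135514

m-sum 0 ✓  L=12 even ✓  4≤6≤6 ✓
Π(2lᵢ+1) = 3×11×13 = 429
triangle coeff Δ(1,5,6) = 1/858
Σ_t [0,0]: t=0:+1/14400 = 1/14400
(3j)²=6/143 [(1 5 6; 0 0 0)], sign=+1
Σ_t [0,0]: t=0:+1/3628800 = 1/3628800
(3j)²=1/78 [(1 5 6; 0 -5 5)], sign=-1
⇒ 4πI² = 3/13
I = (-1)√(3/13/(4π)) = -0.13551395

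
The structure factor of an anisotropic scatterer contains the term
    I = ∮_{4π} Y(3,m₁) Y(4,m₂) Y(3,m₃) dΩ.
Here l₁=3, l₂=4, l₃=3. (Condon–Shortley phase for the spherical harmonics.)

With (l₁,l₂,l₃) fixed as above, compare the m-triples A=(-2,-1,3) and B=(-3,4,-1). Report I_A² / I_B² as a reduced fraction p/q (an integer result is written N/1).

Shared (l₁,l₂,l₃)=(3,4,3): N and (l;000)² cancel in I_A²/I_B².
A: Δ = 4!·2!·4!/11! = 1/34650; Racah Σ t=3..3: t=3:−1/288 = -1/288; ⇒ 3j(3 4 3; -2 -1 3)² = 5/231, sgn -1
B: Δ = 4!·2!·4!/11! = 1/34650; Racah Σ t=4..4: t=4:+1/1152 = 1/1152; ⇒ 3j(3 4 3; -3 4 -1)² = 1/33, sgn +1
I_A²/I_B² = (5/231)/(1/33) = 5/7

5/7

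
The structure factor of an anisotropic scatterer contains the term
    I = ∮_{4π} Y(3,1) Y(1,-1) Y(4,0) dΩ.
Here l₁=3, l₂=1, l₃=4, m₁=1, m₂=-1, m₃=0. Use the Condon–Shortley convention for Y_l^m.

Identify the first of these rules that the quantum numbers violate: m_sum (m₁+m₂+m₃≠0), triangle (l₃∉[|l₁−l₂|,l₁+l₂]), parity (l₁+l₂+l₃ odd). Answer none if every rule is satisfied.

none

azimuthal sum: 1 − 1 + 0 = 0  ✓
2 ≤ 4 ≤ 4 (triangle on l)  ✓
L = 3 + 1 + 4 = 8 (even)  ✓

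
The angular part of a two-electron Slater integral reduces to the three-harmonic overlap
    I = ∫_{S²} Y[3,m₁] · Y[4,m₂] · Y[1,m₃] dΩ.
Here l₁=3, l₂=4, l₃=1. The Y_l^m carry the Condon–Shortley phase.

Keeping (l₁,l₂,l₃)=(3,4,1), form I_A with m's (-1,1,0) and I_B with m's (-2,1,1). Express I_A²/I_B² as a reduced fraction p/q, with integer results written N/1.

l's match ⇒ only the (l;m) 3-j factors differ between A and B.
A: triangle coeff Δ(3,4,1) = 1/252; Σ_t [4,4]: t=4:+1/48 = 1/48; (3j)²=5/84 [(3 4 1; -1 1 0)], sign=-1
B: triangle coeff Δ(3,4,1) = 1/252; Σ_t [5,5]: t=5:−1/240 = -1/240; (3j)²=1/84 [(3 4 1; -2 1 1)], sign=-1
I_A²/I_B² = (5/84)/(1/84) = 5/1

5/1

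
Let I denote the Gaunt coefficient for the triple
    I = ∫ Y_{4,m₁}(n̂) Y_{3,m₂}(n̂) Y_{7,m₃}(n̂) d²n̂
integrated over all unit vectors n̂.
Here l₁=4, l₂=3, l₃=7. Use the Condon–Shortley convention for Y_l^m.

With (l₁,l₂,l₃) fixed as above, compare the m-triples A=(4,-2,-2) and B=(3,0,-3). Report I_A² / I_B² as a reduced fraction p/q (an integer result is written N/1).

3/160

Same 4,3,7: normalisation and zero-m 3j drop out of the ratio.
A: Δ: 0! 8! 6! / 15! → 1/45045; sum: t=0:+1/4838400 = 1/4838400; 3j²(4 3 7; 4 -2 -2) = Δ·Π!·Σ² = 1/5005  (sign -1)
B: Δ: 0! 8! 6! / 15! → 1/45045; sum: t=0:+1/181440 = 1/181440; 3j²(4 3 7; 3 0 -3) = Δ·Π!·Σ² = 32/3003  (sign +1)
I_A²/I_B² = (1/5005)/(32/3003) = 3/160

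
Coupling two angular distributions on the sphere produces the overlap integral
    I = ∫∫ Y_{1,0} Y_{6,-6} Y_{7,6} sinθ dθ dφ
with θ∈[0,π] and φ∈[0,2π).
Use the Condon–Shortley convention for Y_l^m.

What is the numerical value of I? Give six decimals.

0.126157

m-sum 0 ✓  L=14 even ✓  5≤7≤7 ✓
Π(2lᵢ+1) = 3×13×15 = 585
triangle coeff Δ(1,6,7) = 1/1365
Σ_t [0,0]: t=0:+1/518400 = 1/518400
(3j)²=7/195 [(1 6 7; 0 0 0)], sign=-1
Σ_t [0,0]: t=0:+1/479001600 = 1/479001600
(3j)²=1/105 [(1 6 7; 0 -6 6)], sign=-1
⇒ 4πI² = 1/5
I = (+1)√(1/5/(4π)) = 0.12615663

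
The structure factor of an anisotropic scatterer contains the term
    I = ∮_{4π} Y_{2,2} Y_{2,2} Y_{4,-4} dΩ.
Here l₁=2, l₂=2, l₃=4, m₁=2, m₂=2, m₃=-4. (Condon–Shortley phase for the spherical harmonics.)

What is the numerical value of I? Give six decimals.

Checks pass: Σm=0; 8 even; l₃=4∈[0,4].
(2·2+1)(2·2+1)(2·4+1) = 225
Δ: 0! 4! 4! / 9! → 1/630
sum: t=0:+1/16 = 1/16
3j²(2 2 4; 0 0 0) = Δ·Π!·Σ² = 2/35  (sign +1)
sum: t=0:+1/576 = 1/576
3j²(2 2 4; 2 2 -4) = Δ·Π!·Σ² = 1/9  (sign +1)
combine: 4πI² = 225·2/35·1/9 = 10/7
take √, sign +1: I = 0.33716777

0.337168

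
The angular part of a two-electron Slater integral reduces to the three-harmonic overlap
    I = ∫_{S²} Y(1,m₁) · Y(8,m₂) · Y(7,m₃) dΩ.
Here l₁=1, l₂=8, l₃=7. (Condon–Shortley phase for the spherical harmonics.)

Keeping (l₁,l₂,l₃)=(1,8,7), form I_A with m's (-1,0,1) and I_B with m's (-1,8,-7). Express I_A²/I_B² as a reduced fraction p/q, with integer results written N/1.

7/30

Shared (l₁,l₂,l₃)=(1,8,7): N and (l;000)² cancel in I_A²/I_B².
A: Δ = 2!·0!·14!/17! = 1/2040; Racah Σ t=2..2: t=2:+1/58060800 = 1/58060800; ⇒ 3j(1 8 7; -1 0 1)² = 7/510, sgn +1
B: Δ = 2!·0!·14!/17! = 1/2040; Racah Σ t=2..2: t=2:+1/174356582400 = 1/174356582400; ⇒ 3j(1 8 7; -1 8 -7)² = 1/17, sgn +1
I_A²/I_B² = (7/510)/(1/17) = 7/30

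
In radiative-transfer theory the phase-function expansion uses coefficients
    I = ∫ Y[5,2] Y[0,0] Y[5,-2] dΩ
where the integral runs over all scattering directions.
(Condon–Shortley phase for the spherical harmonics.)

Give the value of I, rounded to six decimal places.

Checks pass: Σm=0; 10 even; l₃=5∈[5,5].
(2·5+1)(2·0+1)(2·5+1) = 121
Δ: 0! 10! 0! / 11! → 1/11
sum: t=0:+1/14400 = 1/14400
3j²(5 0 5; 0 0 0) = Δ·Π!·Σ² = 1/11  (sign -1)
sum: t=0:+1/30240 = 1/30240
3j²(5 0 5; 2 0 -2) = Δ·Π!·Σ² = 1/11  (sign -1)
combine: 4πI² = 121·1/11·1/11 = 1/1
take √, sign +1: I = 0.28209479

0.282095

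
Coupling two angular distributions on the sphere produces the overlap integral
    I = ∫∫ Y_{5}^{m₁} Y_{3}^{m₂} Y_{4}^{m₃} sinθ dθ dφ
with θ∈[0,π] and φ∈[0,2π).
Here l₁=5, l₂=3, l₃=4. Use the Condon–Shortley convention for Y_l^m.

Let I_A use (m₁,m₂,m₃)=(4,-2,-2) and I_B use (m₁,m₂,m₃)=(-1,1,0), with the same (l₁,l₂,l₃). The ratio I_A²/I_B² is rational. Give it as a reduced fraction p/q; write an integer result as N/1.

Shared (l₁,l₂,l₃)=(5,3,4): N and (l;000)² cancel in I_A²/I_B².
A: Δ = 4!·6!·2!/13! = 1/180180; Racah Σ t=0..1: t=0:+1/2880 t=1:−1/8640 = 1/4320; ⇒ 3j(5 3 4; 4 -2 -2)² = 8/429, sgn +1
B: Δ = 4!·6!·2!/13! = 1/180180; Racah Σ t=2..4: t=2:+1/384 t=3:−1/216 t=4:+1/2304 = -11/6912; ⇒ 3j(5 3 4; -1 1 0)² = 11/1638, sgn -1
I_A²/I_B² = (8/429)/(11/1638) = 336/121

336/121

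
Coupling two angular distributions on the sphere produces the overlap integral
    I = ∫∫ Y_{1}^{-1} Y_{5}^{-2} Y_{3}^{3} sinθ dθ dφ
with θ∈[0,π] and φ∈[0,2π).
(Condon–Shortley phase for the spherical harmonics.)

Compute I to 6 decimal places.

0.000000

triangle: need 4≤l₃≤6, have 3; I=0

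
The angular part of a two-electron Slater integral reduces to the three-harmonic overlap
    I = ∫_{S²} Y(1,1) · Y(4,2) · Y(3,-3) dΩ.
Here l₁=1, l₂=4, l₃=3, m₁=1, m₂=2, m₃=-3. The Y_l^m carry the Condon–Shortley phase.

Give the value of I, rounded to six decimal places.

0.061558

Checks pass: Σm=0; 8 even; l₃=3∈[3,5].
(2·1+1)(2·4+1)(2·3+1) = 189
Δ: 2! 0! 6! / 9! → 1/252
sum: t=1:−1/36 = -1/36
3j²(1 4 3; 0 0 0) = Δ·Π!·Σ² = 4/63  (sign +1)
sum: t=0:+1/1440 = 1/1440
3j²(1 4 3; 1 2 -3) = Δ·Π!·Σ² = 1/252  (sign +1)
combine: 4πI² = 189·4/63·1/252 = 1/21
take √, sign +1: I = 0.06155813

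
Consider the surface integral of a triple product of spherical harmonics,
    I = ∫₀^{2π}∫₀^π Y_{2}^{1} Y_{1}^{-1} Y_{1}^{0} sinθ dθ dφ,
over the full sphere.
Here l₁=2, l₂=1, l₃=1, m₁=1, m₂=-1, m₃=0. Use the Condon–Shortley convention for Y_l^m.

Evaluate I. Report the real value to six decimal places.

-0.218510

Rules hold: Σm=0, L=4 even, 1≤1≤3.
N = 5·3·3 = 45
Δ = 2!·2!·0!/5! = 1/30
Racah Σ t=1..1: t=1:−1/1 = -1/1
⇒ 3j(2 1 1; 0 0 0)² = 2/15, sgn +1
Racah Σ t=0..0: t=0:+1/2 = 1/2
⇒ 3j(2 1 1; 1 -1 0)² = 1/10, sgn -1
4πI² = N·(3j₀)²·(3jₘ)² = 3/5
I = -1·√(0.6/4π) = -0.21850969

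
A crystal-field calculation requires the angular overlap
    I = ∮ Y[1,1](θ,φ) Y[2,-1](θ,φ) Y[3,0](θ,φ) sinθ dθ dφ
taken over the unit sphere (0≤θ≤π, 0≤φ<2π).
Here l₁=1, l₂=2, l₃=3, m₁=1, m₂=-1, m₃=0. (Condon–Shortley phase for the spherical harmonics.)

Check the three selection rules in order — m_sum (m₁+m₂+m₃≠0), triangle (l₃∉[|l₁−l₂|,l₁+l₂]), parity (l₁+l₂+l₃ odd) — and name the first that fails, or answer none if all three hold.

none

azimuthal sum: 1 − 1 + 0 = 0  ✓
1 ≤ 3 ≤ 3 (triangle on l)  ✓
L = 1 + 2 + 3 = 6 (even)  ✓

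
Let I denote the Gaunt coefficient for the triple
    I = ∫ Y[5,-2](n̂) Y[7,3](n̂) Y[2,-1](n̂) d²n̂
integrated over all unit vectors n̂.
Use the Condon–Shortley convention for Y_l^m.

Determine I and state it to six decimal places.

-0.248277

Rules hold: Σm=0, L=14 even, 2≤2≤12.
N = 11·15·5 = 825
Δ = 10!·0!·4!/15! = 1/15015
Racah Σ t=5..5: t=5:−1/57600 = -1/57600
⇒ 3j(5 7 2; 0 0 0)² = 21/715, sgn -1
Racah Σ t=7..7: t=7:−1/181440 = -1/181440
⇒ 3j(5 7 2; -2 3 -1)² = 32/1001, sgn +1
4πI² = N·(3j₀)²·(3jₘ)² = 1440/1859
I = -1·√(0.77461/4π) = -0.24827707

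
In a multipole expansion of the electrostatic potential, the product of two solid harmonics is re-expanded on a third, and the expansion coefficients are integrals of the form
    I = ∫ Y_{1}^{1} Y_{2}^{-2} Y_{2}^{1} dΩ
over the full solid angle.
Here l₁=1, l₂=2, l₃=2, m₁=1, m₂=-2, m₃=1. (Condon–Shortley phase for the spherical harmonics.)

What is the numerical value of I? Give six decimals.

0.000000

Σlᵢ=5 odd — θ-integrand is odd under cosθ→−cosθ; I=0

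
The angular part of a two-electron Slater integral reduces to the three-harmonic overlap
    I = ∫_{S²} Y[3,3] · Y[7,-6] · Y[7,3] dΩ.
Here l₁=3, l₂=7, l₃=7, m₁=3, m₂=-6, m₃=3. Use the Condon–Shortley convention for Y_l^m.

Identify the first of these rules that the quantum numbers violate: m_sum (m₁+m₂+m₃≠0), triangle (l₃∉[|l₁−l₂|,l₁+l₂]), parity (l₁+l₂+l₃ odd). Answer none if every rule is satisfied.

m₁+m₂+m₃ = 3 − 6 + 3 = 0  ✓
triangle: |3−7|=4 ≤ l₃=7 ≤ 3+7=10  ✓
parity: l₁+l₂+l₃ = 17 is odd  ✗

parity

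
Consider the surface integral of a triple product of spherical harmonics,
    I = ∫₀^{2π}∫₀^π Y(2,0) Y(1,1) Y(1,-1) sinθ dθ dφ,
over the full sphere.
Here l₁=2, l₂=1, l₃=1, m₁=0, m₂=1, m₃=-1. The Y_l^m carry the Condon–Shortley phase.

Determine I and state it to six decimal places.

Checks pass: Σm=0; 4 even; l₃=1∈[1,3].
(2·2+1)(2·1+1)(2·1+1) = 45
Δ: 2! 2! 0! / 5! → 1/30
sum: t=1:−1/1 = -1/1
3j²(2 1 1; 0 0 0) = Δ·Π!·Σ² = 2/15  (sign +1)
sum: t=2:+1/4 = 1/4
3j²(2 1 1; 0 1 -1) = Δ·Π!·Σ² = 1/30  (sign +1)
combine: 4πI² = 45·2/15·1/30 = 1/5
take √, sign +1: I = 0.12615663

0.126157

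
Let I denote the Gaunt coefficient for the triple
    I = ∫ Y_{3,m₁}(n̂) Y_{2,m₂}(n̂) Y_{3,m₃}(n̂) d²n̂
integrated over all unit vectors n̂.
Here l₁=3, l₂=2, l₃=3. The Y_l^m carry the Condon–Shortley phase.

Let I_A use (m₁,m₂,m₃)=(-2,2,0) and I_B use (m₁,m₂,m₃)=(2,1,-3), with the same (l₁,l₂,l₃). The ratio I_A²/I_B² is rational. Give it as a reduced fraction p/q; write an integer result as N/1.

4/5

l's match ⇒ only the (l;m) 3-j factors differ between A and B.
A: triangle coeff Δ(3,2,3) = 1/3780; Σ_t [2,2]: t=2:+1/24 = 1/24; (3j)²=1/21 [(3 2 3; -2 2 0)], sign=-1
B: triangle coeff Δ(3,2,3) = 1/3780; Σ_t [1,1]: t=1:−1/48 = -1/48; (3j)²=5/84 [(3 2 3; 2 1 -3)], sign=-1
I_A²/I_B² = (1/21)/(5/84) = 4/5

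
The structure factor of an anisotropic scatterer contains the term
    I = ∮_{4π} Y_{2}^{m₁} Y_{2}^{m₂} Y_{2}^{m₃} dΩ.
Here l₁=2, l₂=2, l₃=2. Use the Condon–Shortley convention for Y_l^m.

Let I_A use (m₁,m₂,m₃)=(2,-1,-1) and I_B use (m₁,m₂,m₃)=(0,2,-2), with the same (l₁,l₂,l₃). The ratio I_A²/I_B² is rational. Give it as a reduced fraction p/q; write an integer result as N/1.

3/2

Shared (l₁,l₂,l₃)=(2,2,2): N and (l;000)² cancel in I_A²/I_B².
A: Δ = 2!·2!·2!/7! = 1/630; Racah Σ t=0..0: t=0:+1/4 = 1/4; ⇒ 3j(2 2 2; 2 -1 -1)² = 3/35, sgn -1
B: Δ = 2!·2!·2!/7! = 1/630; Racah Σ t=2..2: t=2:+1/8 = 1/8; ⇒ 3j(2 2 2; 0 2 -2)² = 2/35, sgn +1
I_A²/I_B² = (3/35)/(2/35) = 3/2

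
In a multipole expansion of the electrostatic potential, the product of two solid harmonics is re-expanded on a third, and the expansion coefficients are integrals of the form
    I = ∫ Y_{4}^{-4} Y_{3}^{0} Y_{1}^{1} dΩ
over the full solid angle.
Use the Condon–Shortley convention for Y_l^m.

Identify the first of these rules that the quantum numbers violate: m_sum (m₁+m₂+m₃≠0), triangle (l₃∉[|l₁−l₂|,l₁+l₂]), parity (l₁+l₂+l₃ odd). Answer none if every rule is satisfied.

m₁+m₂+m₃ = -4 + 0 + 1 = -3  ✗
triangle: |4−3|=1 ≤ l₃=1 ≤ 4+3=7
parity: l₁+l₂+l₃ = 8 is even

m_sum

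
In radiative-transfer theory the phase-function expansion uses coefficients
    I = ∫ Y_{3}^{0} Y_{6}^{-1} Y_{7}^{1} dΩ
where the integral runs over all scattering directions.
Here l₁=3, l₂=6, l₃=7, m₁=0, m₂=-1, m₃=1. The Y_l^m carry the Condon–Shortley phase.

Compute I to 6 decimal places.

-0.127722

Rules hold: Σm=0, L=16 even, 3≤7≤9.
N = 7·13·15 = 1365
Δ = 2!·4!·10!/17! = 1/2042040
Racah Σ t=0..2: t=0:+1/207360 t=1:−1/57600 t=2:+1/207360 = -1/129600
⇒ 3j(3 6 7; 0 0 0)² = 168/12155, sgn +1
Racah Σ t=0..2: t=0:+1/172800 t=1:−1/69120 t=2:+1/362880 = -43/7257600
⇒ 3j(3 6 7; 0 -1 1)² = 1849/170170, sgn -1
4πI² = N·(3j₀)²·(3jₘ)² = 465948/2272985
I = -1·√(0.204994/4π) = -0.12772194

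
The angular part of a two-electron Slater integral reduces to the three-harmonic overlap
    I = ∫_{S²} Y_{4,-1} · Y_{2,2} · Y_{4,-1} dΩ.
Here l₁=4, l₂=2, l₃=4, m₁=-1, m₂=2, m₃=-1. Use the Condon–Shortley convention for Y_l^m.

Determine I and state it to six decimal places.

0.200662

m-sum 0 ✓  L=10 even ✓  2≤4≤6 ✓
Π(2lᵢ+1) = 9×5×9 = 405
triangle coeff Δ(4,2,4) = 1/13860
Σ_t [0,2]: t=0:+1/192 t=1:−1/36 t=2:+1/192 = -5/288
(3j)²=20/693 [(4 2 4; 0 0 0)], sign=-1
Σ_t [2,2]: t=2:+1/144 = 1/144
(3j)²=10/231 [(4 2 4; -1 2 -1)], sign=-1
⇒ 4πI² = 3000/5929
I = (+1)√(3000/5929/(4π)) = 0.20066192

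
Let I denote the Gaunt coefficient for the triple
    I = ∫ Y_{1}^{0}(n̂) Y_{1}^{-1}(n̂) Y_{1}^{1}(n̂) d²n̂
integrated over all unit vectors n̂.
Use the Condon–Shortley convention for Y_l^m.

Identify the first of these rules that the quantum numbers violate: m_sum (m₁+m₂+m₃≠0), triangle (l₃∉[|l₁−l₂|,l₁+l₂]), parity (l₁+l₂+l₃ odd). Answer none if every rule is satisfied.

parity

azimuthal sum: 0 − 1 + 1 = 0  ✓
0 ≤ 1 ≤ 2 (triangle on l)  ✓
L = 1 + 1 + 1 = 3 (odd)  ✗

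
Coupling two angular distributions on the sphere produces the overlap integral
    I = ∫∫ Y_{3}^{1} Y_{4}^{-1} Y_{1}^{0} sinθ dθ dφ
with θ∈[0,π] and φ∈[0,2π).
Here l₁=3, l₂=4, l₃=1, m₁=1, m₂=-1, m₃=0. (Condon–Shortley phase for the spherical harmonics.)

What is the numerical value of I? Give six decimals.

-0.238414

m-sum 0 ✓  L=8 even ✓  1≤1≤7 ✓
Π(2lᵢ+1) = 7×9×3 = 189
triangle coeff Δ(3,4,1) = 1/252
Σ_t [3,3]: t=3:−1/36 = -1/36
(3j)²=4/63 [(3 4 1; 0 0 0)], sign=+1
Σ_t [2,2]: t=2:+1/48 = 1/48
(3j)²=5/84 [(3 4 1; 1 -1 0)], sign=-1
⇒ 4πI² = 5/7
I = (-1)√(5/7/(4π)) = -0.23841361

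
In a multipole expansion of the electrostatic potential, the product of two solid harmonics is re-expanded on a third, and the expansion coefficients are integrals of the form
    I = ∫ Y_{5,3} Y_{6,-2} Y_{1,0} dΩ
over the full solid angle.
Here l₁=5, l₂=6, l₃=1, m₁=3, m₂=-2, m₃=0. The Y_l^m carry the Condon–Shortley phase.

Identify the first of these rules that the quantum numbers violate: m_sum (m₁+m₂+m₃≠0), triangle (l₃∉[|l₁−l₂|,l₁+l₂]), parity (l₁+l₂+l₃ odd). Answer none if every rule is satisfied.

m_sum

Σmᵢ = 1  ✗
l₃∈[|l₁−l₂|,l₁+l₂]=[1,11], have l₃=1
Σlᵢ = 12 ⇒ even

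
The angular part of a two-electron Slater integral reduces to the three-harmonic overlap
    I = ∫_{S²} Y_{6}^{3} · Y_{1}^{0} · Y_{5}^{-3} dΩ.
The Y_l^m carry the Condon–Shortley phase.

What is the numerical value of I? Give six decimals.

Checks pass: Σm=0; 12 even; l₃=5∈[5,7].
(2·6+1)(2·1+1)(2·5+1) = 429
Δ: 2! 10! 0! / 13! → 1/858
sum: t=1:−1/14400 = -1/14400
3j²(6 1 5; 0 0 0) = Δ·Π!·Σ² = 6/143  (sign +1)
sum: t=1:−1/80640 = -1/80640
3j²(6 1 5; 3 0 -3) = Δ·Π!·Σ² = 9/286  (sign -1)
combine: 4πI² = 429·6/143·9/286 = 81/143
take √, sign -1: I = -0.21230956

-0.212310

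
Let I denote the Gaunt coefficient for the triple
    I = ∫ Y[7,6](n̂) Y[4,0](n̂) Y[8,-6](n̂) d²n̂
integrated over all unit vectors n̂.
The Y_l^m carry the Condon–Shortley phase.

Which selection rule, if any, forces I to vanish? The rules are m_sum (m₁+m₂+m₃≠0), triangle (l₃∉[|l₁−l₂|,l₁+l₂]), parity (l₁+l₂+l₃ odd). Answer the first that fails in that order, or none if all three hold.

Σmᵢ = 0  ✓
l₃∈[|l₁−l₂|,l₁+l₂]=[3,11], have l₃=8  ✓
Σlᵢ = 19 ⇒ odd  ✗

parity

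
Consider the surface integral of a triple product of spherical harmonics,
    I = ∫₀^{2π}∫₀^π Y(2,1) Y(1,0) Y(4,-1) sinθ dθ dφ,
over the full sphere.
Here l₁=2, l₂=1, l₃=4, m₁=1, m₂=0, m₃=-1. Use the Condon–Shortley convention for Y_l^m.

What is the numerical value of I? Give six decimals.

0.000000

|2−1|≤4≤2+1 violated ⇒ I = 0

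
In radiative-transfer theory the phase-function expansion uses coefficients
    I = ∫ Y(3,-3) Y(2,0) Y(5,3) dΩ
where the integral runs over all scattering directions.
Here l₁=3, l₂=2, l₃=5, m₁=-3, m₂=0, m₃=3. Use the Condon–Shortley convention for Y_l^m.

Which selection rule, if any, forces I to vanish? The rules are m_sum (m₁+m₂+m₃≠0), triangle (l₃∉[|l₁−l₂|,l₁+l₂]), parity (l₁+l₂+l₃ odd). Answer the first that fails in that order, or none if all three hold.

m₁+m₂+m₃ = -3 + 0 + 3 = 0  ✓
triangle: |3−2|=1 ≤ l₃=5 ≤ 3+2=5  ✓
parity: l₁+l₂+l₃ = 10 is even  ✓

none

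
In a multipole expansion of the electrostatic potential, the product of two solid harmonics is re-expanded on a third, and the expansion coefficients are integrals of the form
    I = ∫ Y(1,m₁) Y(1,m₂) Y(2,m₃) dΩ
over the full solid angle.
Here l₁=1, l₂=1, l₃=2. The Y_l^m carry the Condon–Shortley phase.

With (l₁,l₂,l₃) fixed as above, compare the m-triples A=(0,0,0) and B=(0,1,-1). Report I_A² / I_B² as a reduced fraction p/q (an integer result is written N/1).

4/3

l's match ⇒ only the (l;m) 3-j factors differ between A and B.
A: triangle coeff Δ(1,1,2) = 1/30; Σ_t [0,0]: t=0:+1/1 = 1/1; (3j)²=2/15 [(1 1 2; 0 0 0)], sign=+1
B: triangle coeff Δ(1,1,2) = 1/30; Σ_t [0,0]: t=0:+1/2 = 1/2; (3j)²=1/10 [(1 1 2; 0 1 -1)], sign=-1
I_A²/I_B² = (2/15)/(1/10) = 4/3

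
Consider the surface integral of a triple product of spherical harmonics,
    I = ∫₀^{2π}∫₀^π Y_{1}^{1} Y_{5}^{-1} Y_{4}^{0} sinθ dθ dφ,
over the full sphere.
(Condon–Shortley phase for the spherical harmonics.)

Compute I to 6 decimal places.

-0.190188

Checks pass: Σm=0; 10 even; l₃=4∈[4,6].
(2·1+1)(2·5+1)(2·4+1) = 297
Δ: 2! 0! 8! / 11! → 1/495
sum: t=1:−1/576 = -1/576
3j²(1 5 4; 0 0 0) = Δ·Π!·Σ² = 5/99  (sign -1)
sum: t=0:+1/1152 = 1/1152
3j²(1 5 4; 1 -1 0) = Δ·Π!·Σ² = 1/33  (sign +1)
combine: 4πI² = 297·5/99·1/33 = 5/11
take √, sign -1: I = -0.19018827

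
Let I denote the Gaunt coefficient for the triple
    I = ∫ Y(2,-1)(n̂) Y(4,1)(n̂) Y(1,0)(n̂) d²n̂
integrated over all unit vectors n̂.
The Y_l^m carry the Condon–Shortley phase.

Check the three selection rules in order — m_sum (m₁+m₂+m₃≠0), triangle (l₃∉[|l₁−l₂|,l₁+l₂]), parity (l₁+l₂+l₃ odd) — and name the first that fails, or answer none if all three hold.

triangle

azimuthal sum: -1 + 1 + 0 = 0  ✓
2 ≤ 1 ≤ 6 (triangle on l)  ✗
L = 2 + 4 + 1 = 7 (odd)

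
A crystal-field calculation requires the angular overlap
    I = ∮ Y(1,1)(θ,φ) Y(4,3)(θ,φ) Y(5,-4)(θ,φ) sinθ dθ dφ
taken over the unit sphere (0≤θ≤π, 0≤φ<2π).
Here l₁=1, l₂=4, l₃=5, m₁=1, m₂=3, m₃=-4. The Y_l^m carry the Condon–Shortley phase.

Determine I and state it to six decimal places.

Rules hold: Σm=0, L=10 even, 3≤5≤5.
N = 3·9·11 = 297
Δ = 0!·2!·8!/11! = 1/495
Racah Σ t=0..0: t=0:+1/576 = 1/576
⇒ 3j(1 4 5; 0 0 0)² = 5/99, sgn -1
Racah Σ t=0..0: t=0:+1/10080 = 1/10080
⇒ 3j(1 4 5; 1 3 -4)² = 4/55, sgn -1
4πI² = N·(3j₀)²·(3jₘ)² = 12/11
I = +1·√(1.09091/4π) = 0.29463840

0.294638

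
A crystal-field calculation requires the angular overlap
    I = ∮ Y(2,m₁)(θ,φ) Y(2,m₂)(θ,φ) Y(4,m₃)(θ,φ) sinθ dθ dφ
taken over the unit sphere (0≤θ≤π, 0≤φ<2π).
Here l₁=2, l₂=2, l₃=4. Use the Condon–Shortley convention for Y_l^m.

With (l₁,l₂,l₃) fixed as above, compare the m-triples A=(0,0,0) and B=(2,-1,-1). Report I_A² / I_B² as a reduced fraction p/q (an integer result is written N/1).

l's match ⇒ only the (l;m) 3-j factors differ between A and B.
A: triangle coeff Δ(2,2,4) = 1/630; Σ_t [0,0]: t=0:+1/16 = 1/16; (3j)²=2/35 [(2 2 4; 0 0 0)], sign=+1
B: triangle coeff Δ(2,2,4) = 1/630; Σ_t [0,0]: t=0:+1/144 = 1/144; (3j)²=1/126 [(2 2 4; 2 -1 -1)], sign=-1
I_A²/I_B² = (2/35)/(1/126) = 36/5

36/5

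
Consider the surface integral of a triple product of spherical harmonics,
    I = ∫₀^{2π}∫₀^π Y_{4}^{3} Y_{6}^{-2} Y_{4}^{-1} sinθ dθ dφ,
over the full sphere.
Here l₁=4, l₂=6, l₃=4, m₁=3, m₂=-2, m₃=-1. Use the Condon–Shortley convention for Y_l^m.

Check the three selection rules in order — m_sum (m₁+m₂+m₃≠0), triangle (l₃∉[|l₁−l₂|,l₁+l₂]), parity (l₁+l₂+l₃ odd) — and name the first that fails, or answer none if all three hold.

Σmᵢ = 0  ✓
l₃∈[|l₁−l₂|,l₁+l₂]=[2,10], have l₃=4  ✓
Σlᵢ = 14 ⇒ even  ✓

none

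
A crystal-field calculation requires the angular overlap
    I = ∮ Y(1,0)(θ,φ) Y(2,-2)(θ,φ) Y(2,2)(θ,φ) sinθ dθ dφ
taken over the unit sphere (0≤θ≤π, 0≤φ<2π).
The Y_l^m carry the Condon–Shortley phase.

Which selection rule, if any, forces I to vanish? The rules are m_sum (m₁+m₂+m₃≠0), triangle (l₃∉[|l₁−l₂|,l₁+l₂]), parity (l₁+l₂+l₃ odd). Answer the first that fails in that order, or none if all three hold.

m₁+m₂+m₃ = 0 − 2 + 2 = 0  ✓
triangle: |1−2|=1 ≤ l₃=2 ≤ 1+2=3  ✓
parity: l₁+l₂+l₃ = 5 is odd  ✗

parity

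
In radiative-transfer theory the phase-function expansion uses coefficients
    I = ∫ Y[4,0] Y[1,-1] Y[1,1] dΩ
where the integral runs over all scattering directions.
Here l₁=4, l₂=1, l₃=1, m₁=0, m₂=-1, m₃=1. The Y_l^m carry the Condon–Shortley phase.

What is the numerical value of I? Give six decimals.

0.000000

|4−1|≤1≤4+1 violated ⇒ I = 0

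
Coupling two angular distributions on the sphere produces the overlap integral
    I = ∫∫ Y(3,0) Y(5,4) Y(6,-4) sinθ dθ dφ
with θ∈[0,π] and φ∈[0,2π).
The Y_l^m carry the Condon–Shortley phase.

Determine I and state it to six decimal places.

Rules hold: Σm=0, L=14 even, 2≤6≤8.
N = 7·11·13 = 1001
Δ = 2!·4!·8!/15! = 1/675675
Racah Σ t=0..2: t=0:+1/8640 t=1:−1/2304 t=2:+1/8640 = -7/34560
⇒ 3j(3 5 6; 0 0 0)² = 7/429, sgn -1
Racah Σ t=1..2: t=1:−1/161280 t=2:+1/60480 = 1/96768
⇒ 3j(3 5 6; 0 4 -4)² = 15/1001, sgn +1
4πI² = N·(3j₀)²·(3jₘ)² = 35/143
I = -1·√(0.244755/4π) = -0.13956004

-0.139560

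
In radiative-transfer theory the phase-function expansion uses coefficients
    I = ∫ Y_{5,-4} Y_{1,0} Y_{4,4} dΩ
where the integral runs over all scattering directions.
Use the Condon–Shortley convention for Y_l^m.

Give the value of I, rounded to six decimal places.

0.147319

Rules hold: Σm=0, L=10 even, 4≤4≤6.
N = 11·3·9 = 297
Δ = 2!·8!·0!/11! = 1/495
Racah Σ t=1..1: t=1:−1/576 = -1/576
⇒ 3j(5 1 4; 0 0 0)² = 5/99, sgn -1
Racah Σ t=1..1: t=1:−1/40320 = -1/40320
⇒ 3j(5 1 4; -4 0 4)² = 1/55, sgn -1
4πI² = N·(3j₀)²·(3jₘ)² = 3/11
I = +1·√(0.272727/4π) = 0.14731920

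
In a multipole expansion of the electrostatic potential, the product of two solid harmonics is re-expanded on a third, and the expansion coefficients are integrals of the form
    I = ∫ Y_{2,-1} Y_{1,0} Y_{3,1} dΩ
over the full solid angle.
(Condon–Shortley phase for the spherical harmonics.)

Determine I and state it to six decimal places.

-0.233597

Checks pass: Σm=0; 6 even; l₃=3∈[1,3].
(2·2+1)(2·1+1)(2·3+1) = 105
Δ: 0! 4! 2! / 7! → 1/105
sum: t=0:+1/4 = 1/4
3j²(2 1 3; 0 0 0) = Δ·Π!·Σ² = 3/35  (sign -1)
sum: t=0:+1/6 = 1/6
3j²(2 1 3; -1 0 1) = Δ·Π!·Σ² = 8/105  (sign +1)
combine: 4πI² = 105·3/35·8/105 = 24/35
take √, sign -1: I = -0.23359668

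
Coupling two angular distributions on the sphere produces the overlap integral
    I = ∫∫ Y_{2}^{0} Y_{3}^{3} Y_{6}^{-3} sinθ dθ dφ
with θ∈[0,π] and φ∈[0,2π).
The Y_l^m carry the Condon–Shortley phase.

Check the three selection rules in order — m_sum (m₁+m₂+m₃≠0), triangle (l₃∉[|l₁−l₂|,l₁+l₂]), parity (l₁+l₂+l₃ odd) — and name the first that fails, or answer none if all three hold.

triangle

Σmᵢ = 0  ✓
l₃∈[|l₁−l₂|,l₁+l₂]=[1,5], have l₃=6  ✗
Σlᵢ = 11 ⇒ odd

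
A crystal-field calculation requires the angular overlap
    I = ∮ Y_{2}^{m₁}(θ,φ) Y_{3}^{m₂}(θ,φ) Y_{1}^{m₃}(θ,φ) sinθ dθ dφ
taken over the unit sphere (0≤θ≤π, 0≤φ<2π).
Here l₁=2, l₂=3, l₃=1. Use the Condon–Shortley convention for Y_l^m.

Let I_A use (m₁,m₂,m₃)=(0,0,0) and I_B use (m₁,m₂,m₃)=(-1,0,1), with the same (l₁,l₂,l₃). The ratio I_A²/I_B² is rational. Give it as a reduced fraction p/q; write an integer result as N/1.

3/1

Same 2,3,1: normalisation and zero-m 3j drop out of the ratio.
A: Δ: 4! 0! 2! / 7! → 1/105; sum: t=2:+1/4 = 1/4; 3j²(2 3 1; 0 0 0) = Δ·Π!·Σ² = 3/35  (sign -1)
B: Δ: 4! 0! 2! / 7! → 1/105; sum: t=3:−1/12 = -1/12; 3j²(2 3 1; -1 0 1) = Δ·Π!·Σ² = 1/35  (sign -1)
I_A²/I_B² = (3/35)/(1/35) = 3/1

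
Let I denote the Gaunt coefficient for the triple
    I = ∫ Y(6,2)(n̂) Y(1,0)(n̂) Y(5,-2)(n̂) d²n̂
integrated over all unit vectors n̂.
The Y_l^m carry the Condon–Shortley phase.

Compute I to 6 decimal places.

0.231133

m-sum 0 ✓  L=12 even ✓  5≤5≤7 ✓
Π(2lᵢ+1) = 13×3×11 = 429
triangle coeff Δ(6,1,5) = 1/858
Σ_t [1,1]: t=1:−1/14400 = -1/14400
(3j)²=6/143 [(6 1 5; 0 0 0)], sign=+1
Σ_t [1,1]: t=1:−1/30240 = -1/30240
(3j)²=16/429 [(6 1 5; 2 0 -2)], sign=+1
⇒ 4πI² = 96/143
I = (+1)√(96/143/(4π)) = 0.23113338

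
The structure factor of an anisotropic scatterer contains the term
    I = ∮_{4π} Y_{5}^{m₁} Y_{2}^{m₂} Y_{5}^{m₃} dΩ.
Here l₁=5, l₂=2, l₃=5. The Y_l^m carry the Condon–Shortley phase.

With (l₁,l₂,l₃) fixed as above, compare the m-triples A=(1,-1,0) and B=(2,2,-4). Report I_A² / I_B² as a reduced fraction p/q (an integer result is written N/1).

Same 5,2,5: normalisation and zero-m 3j drop out of the ratio.
A: Δ: 2! 8! 2! / 13! → 1/38610; sum: t=0:+1/1152 t=1:−1/1440 = 1/5760; 3j²(5 2 5; 1 -1 0) = Δ·Π!·Σ² = 1/858  (sign -1)
B: Δ: 2! 8! 2! / 13! → 1/38610; sum: t=2:+1/20160 = 1/20160; 3j²(5 2 5; 2 2 -4) = Δ·Π!·Σ² = 12/715  (sign -1)
I_A²/I_B² = (1/858)/(12/715) = 5/72

5/72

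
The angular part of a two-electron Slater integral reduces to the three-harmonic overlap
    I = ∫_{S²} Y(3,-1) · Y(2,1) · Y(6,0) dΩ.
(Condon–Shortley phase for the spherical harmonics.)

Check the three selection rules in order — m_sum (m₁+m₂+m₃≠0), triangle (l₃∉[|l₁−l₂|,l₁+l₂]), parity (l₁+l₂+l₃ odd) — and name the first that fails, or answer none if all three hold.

Σmᵢ = 0  ✓
l₃∈[|l₁−l₂|,l₁+l₂]=[1,5], have l₃=6  ✗
Σlᵢ = 11 ⇒ odd

triangle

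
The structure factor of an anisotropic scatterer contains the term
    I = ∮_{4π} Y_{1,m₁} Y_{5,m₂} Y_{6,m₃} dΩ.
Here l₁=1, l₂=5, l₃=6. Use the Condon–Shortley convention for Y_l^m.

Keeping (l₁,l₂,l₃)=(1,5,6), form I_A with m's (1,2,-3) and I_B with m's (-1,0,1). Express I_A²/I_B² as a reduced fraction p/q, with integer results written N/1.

12/7

Same 1,5,6: normalisation and zero-m 3j drop out of the ratio.
A: Δ: 0! 2! 10! / 13! → 1/858; sum: t=0:+1/60480 = 1/60480; 3j²(1 5 6; 1 2 -3) = Δ·Π!·Σ² = 6/143  (sign -1)
B: Δ: 0! 2! 10! / 13! → 1/858; sum: t=0:+1/28800 = 1/28800; 3j²(1 5 6; -1 0 1) = Δ·Π!·Σ² = 7/286  (sign -1)
I_A²/I_B² = (6/143)/(7/286) = 12/7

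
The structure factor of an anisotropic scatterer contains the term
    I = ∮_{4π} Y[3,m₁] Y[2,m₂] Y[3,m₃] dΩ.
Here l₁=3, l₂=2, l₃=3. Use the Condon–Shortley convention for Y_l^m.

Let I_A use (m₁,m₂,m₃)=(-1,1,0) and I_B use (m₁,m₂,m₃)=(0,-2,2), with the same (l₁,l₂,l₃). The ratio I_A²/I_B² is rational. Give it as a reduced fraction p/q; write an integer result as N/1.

l's match ⇒ only the (l;m) 3-j factors differ between A and B.
A: triangle coeff Δ(3,2,3) = 1/3780; Σ_t [1,2]: t=1:−1/12 t=2:+1/8 = 1/24; (3j)²=1/210 [(3 2 3; -1 1 0)], sign=-1
B: triangle coeff Δ(3,2,3) = 1/3780; Σ_t [0,0]: t=0:+1/24 = 1/24; (3j)²=1/21 [(3 2 3; 0 -2 2)], sign=-1
I_A²/I_B² = (1/210)/(1/21) = 1/10

1/10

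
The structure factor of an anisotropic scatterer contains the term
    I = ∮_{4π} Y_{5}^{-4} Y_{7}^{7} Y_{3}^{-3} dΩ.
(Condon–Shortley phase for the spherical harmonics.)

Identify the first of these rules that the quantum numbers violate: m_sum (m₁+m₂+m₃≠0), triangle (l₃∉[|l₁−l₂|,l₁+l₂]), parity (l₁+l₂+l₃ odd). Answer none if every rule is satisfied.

parity

Σmᵢ = 0  ✓
l₃∈[|l₁−l₂|,l₁+l₂]=[2,12], have l₃=3  ✓
Σlᵢ = 15 ⇒ odd  ✗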